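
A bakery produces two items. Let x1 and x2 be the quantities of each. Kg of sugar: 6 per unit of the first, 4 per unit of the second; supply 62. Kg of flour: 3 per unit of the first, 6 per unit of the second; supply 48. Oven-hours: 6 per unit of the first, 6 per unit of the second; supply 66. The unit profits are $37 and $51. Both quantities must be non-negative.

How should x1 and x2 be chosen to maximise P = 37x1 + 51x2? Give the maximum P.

Vertices and P = 37x1 + 51x2:
  (0, 0) → P = 0
  (0, 8) → P = 408
  (31/3, 0) → P = 1147/3
  (9, 2) → P = 435
  (6, 5) → P = 477

The binding constraints are 3x1 + 6x2 = 48 and 6x1 + 6x2 = 66.
Solving simultaneously gives x1 = 6, x2 = 5.

x1 = 6, x2 = 5, maximum P = 477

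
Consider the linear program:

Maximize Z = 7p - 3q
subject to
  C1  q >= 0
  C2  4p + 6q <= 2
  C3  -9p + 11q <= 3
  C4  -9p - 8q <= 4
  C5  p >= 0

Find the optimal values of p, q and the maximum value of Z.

p = 1/2, q = 0, maximum Z = 7/2

Extreme points and Z = 7p - 3q:
  (1/2, 0) → Z = 7/2
  (0, 0) → Z = 0
  (2/49, 15/49) → Z = -31/49
  (0, 3/11) → Z = -9/11

The binding constraints are q = 0 and 4p + 6q = 2.
Solving simultaneously gives p = 1/2, q = 0.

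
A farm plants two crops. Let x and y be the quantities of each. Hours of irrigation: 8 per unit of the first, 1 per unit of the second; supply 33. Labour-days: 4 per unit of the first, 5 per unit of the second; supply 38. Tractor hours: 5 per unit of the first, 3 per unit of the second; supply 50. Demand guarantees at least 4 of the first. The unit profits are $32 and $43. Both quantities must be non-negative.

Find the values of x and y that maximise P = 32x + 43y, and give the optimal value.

x = 4, y = 1, maximum P = 171

Feasible corners and P = 32x + 43y:
  (33/8, 0) → P = 132
  (4, 0) → P = 128
  (4, 1) → P = 171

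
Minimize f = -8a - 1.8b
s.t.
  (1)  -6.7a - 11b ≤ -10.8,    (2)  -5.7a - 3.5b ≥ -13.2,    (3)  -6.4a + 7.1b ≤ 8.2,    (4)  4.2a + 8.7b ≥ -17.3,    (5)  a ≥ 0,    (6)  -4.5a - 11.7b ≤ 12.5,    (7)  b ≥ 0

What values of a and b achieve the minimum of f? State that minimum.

a = 44/19, b = 0, minimum f = -352/19

Extreme points and f = -8a - 1.8b:
  (0, 54/55) → f = -486/275
  (108/67, 0) → f = -864/67
  (6502/6287, 13122/6287) → f = -378178/31435
  (44/19, 0) → f = -352/19
  (0, 82/71) → f = -738/355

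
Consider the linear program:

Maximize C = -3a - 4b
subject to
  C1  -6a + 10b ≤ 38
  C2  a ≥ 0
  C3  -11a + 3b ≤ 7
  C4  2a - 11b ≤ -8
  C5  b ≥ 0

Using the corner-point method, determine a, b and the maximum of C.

The feasible region is unbounded (it extends along (11, 2), (5, 3)), but C strictly decreases along every unbounded feasible direction, so there is no improving ray and the maximum is attained at a vertex.

a = 0, b = 8/11, maximum C = -32/11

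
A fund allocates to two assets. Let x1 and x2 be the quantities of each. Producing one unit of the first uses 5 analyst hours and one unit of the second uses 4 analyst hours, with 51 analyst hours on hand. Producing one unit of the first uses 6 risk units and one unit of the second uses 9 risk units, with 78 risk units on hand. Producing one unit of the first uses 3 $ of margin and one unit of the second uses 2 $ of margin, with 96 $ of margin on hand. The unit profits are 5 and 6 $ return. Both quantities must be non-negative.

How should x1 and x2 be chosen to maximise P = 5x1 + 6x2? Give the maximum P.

Feasible corners and P = 5x1 + 6x2:
  (0, 0) → P = 0
  (0, 26/3) → P = 52
  (51/5, 0) → P = 51
  (7, 4) → P = 59

x1 = 7, x2 = 4, maximum P = 59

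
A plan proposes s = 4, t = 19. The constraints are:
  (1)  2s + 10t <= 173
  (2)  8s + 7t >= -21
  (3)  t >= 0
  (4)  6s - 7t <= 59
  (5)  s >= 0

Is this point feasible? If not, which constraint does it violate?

not feasible — violates (1)

Constraint (1): 2s + 10t = 198, which is not ≤ 173. All other constraints are satisfied.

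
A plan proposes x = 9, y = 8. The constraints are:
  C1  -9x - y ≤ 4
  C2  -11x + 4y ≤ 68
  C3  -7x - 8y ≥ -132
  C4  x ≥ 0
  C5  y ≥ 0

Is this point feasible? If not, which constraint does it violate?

feasible

C1: -89 ≤ 4 ✓
C2: -67 ≤ 68 ✓
C3: -127 ≥ -132 ✓
C4: 9 ≥ 0 ✓
C5: 8 ≥ 0 ✓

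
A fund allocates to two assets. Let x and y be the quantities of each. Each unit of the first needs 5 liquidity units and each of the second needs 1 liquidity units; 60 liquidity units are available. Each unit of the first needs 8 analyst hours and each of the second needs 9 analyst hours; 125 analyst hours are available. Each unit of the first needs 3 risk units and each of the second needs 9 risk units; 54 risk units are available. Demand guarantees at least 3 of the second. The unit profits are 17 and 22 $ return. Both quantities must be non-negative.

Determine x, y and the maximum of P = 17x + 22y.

Corner points and P = 17x + 22y:
  (0, 6) → P = 132
  (0, 3) → P = 66
  (9, 3) → P = 219

At the optimal vertex, 3x + 9y = 54 and y = 3.
Solving simultaneously gives x = 9, y = 3.

x = 9, y = 3, maximum P = 219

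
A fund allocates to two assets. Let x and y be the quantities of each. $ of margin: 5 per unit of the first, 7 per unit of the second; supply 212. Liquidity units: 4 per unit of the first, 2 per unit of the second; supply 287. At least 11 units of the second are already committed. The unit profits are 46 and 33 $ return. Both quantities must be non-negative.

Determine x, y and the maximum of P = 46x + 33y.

x = 27, y = 11, maximum P = 1605

Corner points and P = 46x + 33y:
  (0, 212/7) → P = 6996/7
  (0, 11) → P = 363
  (27, 11) → P = 1605

At the optimal vertex, 5x + 7y = 212 and y = 11.
Solving simultaneously gives x = 27, y = 11.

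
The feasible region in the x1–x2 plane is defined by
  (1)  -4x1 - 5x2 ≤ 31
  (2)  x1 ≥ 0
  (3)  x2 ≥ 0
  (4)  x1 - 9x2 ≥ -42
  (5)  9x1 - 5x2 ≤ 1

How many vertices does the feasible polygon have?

The feasible vertices (each the meet of two boundaries and inside every other half-plane) are:
  (0, 0)
  (0, 14/3)
  (1/9, 0)
  (219/76, 379/76)

4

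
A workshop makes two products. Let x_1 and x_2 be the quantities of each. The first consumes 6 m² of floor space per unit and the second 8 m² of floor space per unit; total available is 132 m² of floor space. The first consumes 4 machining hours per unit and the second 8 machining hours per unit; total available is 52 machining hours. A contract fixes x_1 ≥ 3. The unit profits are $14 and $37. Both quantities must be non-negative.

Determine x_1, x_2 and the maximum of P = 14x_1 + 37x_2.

Vertices and P = 14x_1 + 37x_2:
  (13, 0) → P = 182
  (3, 0) → P = 42
  (3, 5) → P = 227

x_1 = 3, x_2 = 5, maximum P = 227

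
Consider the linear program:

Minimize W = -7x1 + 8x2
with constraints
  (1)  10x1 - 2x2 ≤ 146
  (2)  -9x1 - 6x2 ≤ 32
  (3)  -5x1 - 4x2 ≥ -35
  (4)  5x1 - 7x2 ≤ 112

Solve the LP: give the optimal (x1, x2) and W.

Corner points and W = -7x1 + 8x2:
  (-169/3, 475/6) → W = 3083/3
  (448/93, -1168/93) → W = -4160/31
  (63/5, -7) → W = -721/5

The optimum lies where -5x1 - 4x2 = -35 and 5x1 - 7x2 = 112.
Solving simultaneously gives x1 = 63/5, x2 = -7.

x1 = 63/5, x2 = -7, minimum W = -721/5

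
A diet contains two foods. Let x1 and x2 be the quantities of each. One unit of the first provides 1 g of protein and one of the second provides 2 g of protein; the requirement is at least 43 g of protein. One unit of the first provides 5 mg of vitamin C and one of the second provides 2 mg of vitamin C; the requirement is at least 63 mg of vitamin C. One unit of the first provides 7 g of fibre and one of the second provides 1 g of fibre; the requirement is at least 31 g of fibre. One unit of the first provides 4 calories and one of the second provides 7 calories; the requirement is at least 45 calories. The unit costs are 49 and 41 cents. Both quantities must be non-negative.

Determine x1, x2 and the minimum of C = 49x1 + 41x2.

x1 = 5, x2 = 19, minimum C = 1024

Vertices and C = 49x1 + 41x2:
  (0, 63/2) → C = 2583/2
  (43, 0) → C = 2107
  (5, 19) → C = 1024
The feasible region is unbounded (it extends along (0, 1), (1, 0)), but C strictly increases along every unbounded feasible direction, so there is no improving ray and the minimum is attained at a vertex.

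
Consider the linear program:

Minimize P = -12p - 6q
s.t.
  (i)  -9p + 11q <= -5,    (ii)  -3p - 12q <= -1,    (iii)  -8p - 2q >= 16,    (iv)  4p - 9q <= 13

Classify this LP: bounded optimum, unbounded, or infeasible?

The boundaries -9p + 11q = -5 and -3p - 12q = -1 meet at (71/141, -2/47), but that point violates -8p - 2q ≥ 16. Every candidate vertex is excluded by some other constraint, so the feasible region is empty.

infeasible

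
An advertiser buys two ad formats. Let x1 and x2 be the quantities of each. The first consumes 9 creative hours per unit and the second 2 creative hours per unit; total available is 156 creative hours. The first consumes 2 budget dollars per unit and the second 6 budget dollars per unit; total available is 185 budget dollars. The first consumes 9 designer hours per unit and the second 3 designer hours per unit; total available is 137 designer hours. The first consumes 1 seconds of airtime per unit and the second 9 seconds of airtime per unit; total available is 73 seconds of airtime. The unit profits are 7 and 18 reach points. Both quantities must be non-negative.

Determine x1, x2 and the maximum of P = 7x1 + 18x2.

x1 = 13, x2 = 20/3, maximum P = 211

Vertices and P = 7x1 + 18x2:
  (0, 0) → P = 0
  (0, 73/9) → P = 146
  (137/9, 0) → P = 959/9
  (13, 20/3) → P = 211

The binding constraints are 9x1 + 3x2 = 137 and x1 + 9x2 = 73.
Solving simultaneously gives x1 = 13, x2 = 20/3.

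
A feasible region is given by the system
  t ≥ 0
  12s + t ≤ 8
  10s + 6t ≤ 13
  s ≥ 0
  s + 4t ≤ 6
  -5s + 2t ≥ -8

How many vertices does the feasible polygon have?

5

The feasible vertices (each the meet of two boundaries and inside every other half-plane) are:
  (2/3, 0)
  (0, 0)
  (35/62, 38/31)
  (8/17, 47/34)
  (0, 3/2)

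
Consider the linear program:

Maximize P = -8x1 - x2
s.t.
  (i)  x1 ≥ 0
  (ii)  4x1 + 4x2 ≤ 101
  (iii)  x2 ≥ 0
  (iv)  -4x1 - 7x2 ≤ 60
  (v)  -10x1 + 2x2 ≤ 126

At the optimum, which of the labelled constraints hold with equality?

(i) and (iii)

Vertices and P = -8x1 - x2:
  (0, 101/4) → P = -101/4
  (0, 0) → P = 0
  (101/4, 0) → P = -202

The maximum is at (0, 0). Substituting into each constraint, equality holds for (i) and (iii); the remaining constraints have slack.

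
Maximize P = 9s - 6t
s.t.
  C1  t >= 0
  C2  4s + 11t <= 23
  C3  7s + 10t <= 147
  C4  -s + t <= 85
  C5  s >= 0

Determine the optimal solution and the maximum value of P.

The optimum lies where t = 0 and 4s + 11t = 23.
Solving simultaneously gives s = 23/4, t = 0.

s = 23/4, t = 0, maximum P = 207/4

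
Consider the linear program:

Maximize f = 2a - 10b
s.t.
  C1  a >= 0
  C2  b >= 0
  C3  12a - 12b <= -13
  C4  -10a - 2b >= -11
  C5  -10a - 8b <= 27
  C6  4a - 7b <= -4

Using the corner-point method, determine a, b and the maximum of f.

a = 0, b = 13/12, maximum f = -65/6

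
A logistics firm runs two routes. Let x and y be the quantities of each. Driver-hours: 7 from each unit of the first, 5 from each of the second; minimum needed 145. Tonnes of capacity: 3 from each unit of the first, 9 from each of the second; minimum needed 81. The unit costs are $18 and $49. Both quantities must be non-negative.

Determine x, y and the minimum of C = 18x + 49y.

x = 75/4, y = 11/4, minimum C = 1889/4

Feasible corners and C = 18x + 49y:
  (0, 29) → C = 1421
  (27, 0) → C = 486
  (75/4, 11/4) → C = 1889/4
The feasible region is unbounded (it extends along (0, 1), (1, 0)), but C strictly increases along every unbounded feasible direction, so there is no improving ray and the minimum is attained at a vertex.

The optimum lies where 7x + 5y = 145 and 3x + 9y = 81.
Solving simultaneously gives x = 75/4, y = 11/4.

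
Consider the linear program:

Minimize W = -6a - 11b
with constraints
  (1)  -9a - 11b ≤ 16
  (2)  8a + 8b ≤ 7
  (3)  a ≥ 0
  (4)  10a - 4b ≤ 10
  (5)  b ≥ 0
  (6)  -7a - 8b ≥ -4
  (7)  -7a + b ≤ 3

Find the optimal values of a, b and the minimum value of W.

Feasible corners and W = -6a - 11b:
  (0, 0) → W = 0
  (0, 1/2) → W = -11/2
  (4/7, 0) → W = -24/7

The optimum lies where a = 0 and -7a - 8b = -4.
Solving simultaneously gives a = 0, b = 1/2.

a = 0, b = 1/2, minimum W = -11/2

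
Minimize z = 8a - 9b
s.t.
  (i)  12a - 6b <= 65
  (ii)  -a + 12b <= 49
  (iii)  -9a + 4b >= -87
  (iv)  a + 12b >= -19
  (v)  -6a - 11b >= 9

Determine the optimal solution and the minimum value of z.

a = -34, b = 5/4, minimum z = -1133/4

Feasible corners and z = 8a - 9b:
  (-34, 5/4) → z = -1133/4
  (-647/83, 285/83) → z = -7741/83
  (101/61, -105/61) → z = 1753/61

The binding constraints are -a + 12b = 49 and a + 12b = -19.
Solving simultaneously gives a = -34, b = 5/4.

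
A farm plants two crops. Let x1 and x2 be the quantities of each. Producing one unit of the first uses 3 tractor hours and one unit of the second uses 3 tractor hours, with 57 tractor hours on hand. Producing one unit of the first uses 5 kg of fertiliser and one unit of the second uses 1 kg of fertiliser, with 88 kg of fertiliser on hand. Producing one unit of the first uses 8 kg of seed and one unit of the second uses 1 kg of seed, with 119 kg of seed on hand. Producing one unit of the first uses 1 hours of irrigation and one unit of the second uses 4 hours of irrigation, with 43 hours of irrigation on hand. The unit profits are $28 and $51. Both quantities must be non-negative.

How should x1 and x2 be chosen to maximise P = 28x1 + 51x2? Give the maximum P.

x1 = 11, x2 = 8, maximum P = 716

Extreme points and P = 28x1 + 51x2:
  (0, 0) → P = 0
  (0, 43/4) → P = 2193/4
  (119/8, 0) → P = 833/2
  (100/7, 33/7) → P = 4483/7
  (11, 8) → P = 716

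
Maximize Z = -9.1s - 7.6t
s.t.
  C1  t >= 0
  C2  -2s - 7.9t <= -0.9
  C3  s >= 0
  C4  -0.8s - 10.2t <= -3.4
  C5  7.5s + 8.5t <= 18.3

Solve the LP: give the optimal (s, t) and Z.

s = 0, t = 1/3, maximum Z = -38/15

Feasible corners and Z = -9.1s - 7.6t:
  (0, 1/3) → Z = -38/15
  (0, 183/85) → Z = -6954/425
  (464/205, 543/3485) → Z = -379538/17425

The optimum lies where s = 0 and -0.8s - 10.2t = -3.4.
Solving simultaneously gives s = 0, t = 1/3.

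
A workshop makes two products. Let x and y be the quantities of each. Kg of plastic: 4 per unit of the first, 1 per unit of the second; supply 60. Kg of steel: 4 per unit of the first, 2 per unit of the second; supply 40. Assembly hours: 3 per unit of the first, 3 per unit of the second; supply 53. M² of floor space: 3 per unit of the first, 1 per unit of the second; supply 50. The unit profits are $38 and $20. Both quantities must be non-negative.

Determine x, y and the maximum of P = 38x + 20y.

x = 7/3, y = 46/3, maximum P = 1186/3

Corner points and P = 38x + 20y:
  (0, 0) → P = 0
  (0, 53/3) → P = 1060/3
  (10, 0) → P = 380
  (7/3, 46/3) → P = 1186/3

The binding constraints are 4x + 2y = 40 and 3x + 3y = 53.
Solving simultaneously gives x = 7/3, y = 46/3.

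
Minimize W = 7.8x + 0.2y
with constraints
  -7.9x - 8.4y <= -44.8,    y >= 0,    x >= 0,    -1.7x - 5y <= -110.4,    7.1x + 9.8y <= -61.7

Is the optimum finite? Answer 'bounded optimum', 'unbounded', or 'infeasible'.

The boundaries y = 0 and -1.7x - 5y = -110.4 meet at (1104/17, 0), but that point violates 7.1x + 9.8y ≤ -61.7. Every candidate vertex is excluded by some other constraint, so the feasible region is empty.

infeasible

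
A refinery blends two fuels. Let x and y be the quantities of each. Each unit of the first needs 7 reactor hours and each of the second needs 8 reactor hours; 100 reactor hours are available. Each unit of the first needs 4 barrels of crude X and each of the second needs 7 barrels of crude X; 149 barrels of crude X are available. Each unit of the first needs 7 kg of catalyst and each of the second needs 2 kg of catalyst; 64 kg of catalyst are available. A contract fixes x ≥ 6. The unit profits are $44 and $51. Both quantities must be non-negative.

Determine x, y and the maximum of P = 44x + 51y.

x = 6, y = 29/4, maximum P = 2535/4

The binding constraints are 7x + 8y = 100 and x = 6.
Solving simultaneously gives x = 6, y = 29/4.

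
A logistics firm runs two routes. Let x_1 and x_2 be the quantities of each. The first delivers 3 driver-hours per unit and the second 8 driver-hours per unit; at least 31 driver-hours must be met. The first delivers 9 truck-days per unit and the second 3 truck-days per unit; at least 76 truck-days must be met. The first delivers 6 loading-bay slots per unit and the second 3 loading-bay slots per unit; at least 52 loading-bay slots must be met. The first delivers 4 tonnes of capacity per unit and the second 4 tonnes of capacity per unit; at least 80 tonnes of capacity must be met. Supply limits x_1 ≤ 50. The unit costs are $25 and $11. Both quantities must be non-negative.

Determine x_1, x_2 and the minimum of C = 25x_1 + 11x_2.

x_1 = 8/3, x_2 = 52/3, minimum C = 772/3

The feasible region is unbounded (it extends along (0, 1)), but C strictly increases along every unbounded feasible direction, so there is no improving ray and the minimum is attained at a vertex.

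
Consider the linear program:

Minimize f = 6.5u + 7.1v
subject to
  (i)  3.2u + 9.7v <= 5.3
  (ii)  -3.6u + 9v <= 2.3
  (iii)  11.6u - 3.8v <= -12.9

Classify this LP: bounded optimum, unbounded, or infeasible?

unbounded

From the feasible point (-671/567, -247/1134), moving in the direction (-3.8, -11.6) keeps every constraint satisfied while f decreases without bound.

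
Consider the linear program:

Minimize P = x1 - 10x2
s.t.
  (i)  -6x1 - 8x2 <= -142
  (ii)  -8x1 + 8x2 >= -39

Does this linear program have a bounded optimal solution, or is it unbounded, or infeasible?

From the feasible point (181/14, 451/56), moving in the direction (-8, 6) keeps every constraint satisfied while P decreases without bound.

unbounded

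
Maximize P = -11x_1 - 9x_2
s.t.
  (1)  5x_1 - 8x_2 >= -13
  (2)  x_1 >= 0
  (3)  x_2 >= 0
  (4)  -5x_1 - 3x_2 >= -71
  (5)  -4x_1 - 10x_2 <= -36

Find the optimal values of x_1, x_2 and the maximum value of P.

x_1 = 79/41, x_2 = 116/41, maximum P = -1913/41

Extreme points and P = -11x_1 - 9x_2:
  (529/55, 84/11) → P = -9599/55
  (79/41, 116/41) → P = -1913/41
  (71/5, 0) → P = -781/5
  (9, 0) → P = -99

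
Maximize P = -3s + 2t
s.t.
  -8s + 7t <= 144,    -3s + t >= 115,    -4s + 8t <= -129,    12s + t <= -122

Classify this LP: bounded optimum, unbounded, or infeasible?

unbounded

From the feasible point (-685/12, -134/3), moving in the direction (-7, -8) keeps every constraint satisfied while P increases without bound.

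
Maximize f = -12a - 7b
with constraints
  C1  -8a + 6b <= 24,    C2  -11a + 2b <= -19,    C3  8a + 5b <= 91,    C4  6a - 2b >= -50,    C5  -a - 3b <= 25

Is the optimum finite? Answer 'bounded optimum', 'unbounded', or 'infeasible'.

bounded optimum

Vertices and f = -12a - 7b:
  (81/25, 208/25) → f = -2428/25
  (213/44, 115/11) → f = -1444/11
  (1/5, -42/5) → f = 282/5
  (398/19, -291/19) → f = -2739/19
The feasible region has finitely many vertices and no improving ray; the maximum is 282/5 at (1/5, -42/5).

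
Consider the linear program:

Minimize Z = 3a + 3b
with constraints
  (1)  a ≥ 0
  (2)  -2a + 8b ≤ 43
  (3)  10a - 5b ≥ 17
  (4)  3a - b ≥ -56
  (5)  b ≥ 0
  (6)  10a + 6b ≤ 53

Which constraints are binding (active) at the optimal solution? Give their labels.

(3) and (5)

Extreme points and Z = 3a + 3b:
  (17/10, 0) → Z = 51/10
  (367/110, 36/11) → Z = 2181/110
  (53/10, 0) → Z = 159/10

The minimum is at (17/10, 0). Substituting into each constraint, equality holds for (3) and (5); the remaining constraints have slack.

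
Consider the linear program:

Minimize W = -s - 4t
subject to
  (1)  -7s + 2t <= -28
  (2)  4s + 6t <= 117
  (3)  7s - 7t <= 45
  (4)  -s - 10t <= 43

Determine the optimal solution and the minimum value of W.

s = 201/25, t = 707/50, minimum W = -323/5

Feasible corners and W = -s - 4t:
  (201/25, 707/50) → W = -323/5
  (106/35, -17/5) → W = 74/7
  (1089/70, 639/70) → W = -729/14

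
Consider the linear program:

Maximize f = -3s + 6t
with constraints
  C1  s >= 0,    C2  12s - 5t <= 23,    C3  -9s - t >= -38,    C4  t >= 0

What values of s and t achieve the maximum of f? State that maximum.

Vertices and f = -3s + 6t:
  (0, 38) → f = 228
  (0, 0) → f = 0
  (71/19, 83/19) → f = 15
  (23/12, 0) → f = -23/4

The binding constraints are s = 0 and -9s - t = -38.
Solving simultaneously gives s = 0, t = 38.

s = 0, t = 38, maximum f = 228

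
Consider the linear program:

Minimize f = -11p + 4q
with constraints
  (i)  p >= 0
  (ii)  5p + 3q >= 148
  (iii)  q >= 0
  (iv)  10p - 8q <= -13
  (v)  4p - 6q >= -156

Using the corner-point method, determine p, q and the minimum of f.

p = 585/14, q = 377/7, minimum f = -3419/14

Vertices and f = -11p + 4q:
  (229/14, 309/14) → f = -1283/14
  (10, 98/3) → f = 62/3
  (585/14, 377/7) → f = -3419/14

The optimum lies where 10p - 8q = -13 and 4p - 6q = -156.
Solving simultaneously gives p = 585/14, q = 377/7.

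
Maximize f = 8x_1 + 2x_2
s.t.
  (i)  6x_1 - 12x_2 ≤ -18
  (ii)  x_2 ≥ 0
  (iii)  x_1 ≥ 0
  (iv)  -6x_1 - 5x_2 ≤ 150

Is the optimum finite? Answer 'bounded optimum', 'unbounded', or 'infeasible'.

unbounded

From the feasible point (0, 3/2), moving in the direction (0, 1) keeps every constraint satisfied while f increases without bound.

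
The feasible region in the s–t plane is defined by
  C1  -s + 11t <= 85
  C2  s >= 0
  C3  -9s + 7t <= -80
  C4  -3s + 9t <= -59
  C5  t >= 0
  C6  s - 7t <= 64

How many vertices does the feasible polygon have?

4

Intersecting each pair of boundary lines and keeping only the points that satisfy every inequality leaves:
  (707/12, 157/12)
  (1299/4, 149/4)
  (59/3, 0)
  (64, 0)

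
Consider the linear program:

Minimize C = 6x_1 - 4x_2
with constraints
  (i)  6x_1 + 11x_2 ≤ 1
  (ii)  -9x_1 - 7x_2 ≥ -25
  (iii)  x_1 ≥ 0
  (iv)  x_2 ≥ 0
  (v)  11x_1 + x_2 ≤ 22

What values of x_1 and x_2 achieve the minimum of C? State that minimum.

x_1 = 0, x_2 = 1/11, minimum C = -4/11

Corner points and C = 6x_1 - 4x_2:
  (0, 1/11) → C = -4/11
  (1/6, 0) → C = 1
  (0, 0) → C = 0

At the optimal vertex, 6x_1 + 11x_2 = 1 and x_1 = 0.
Solving simultaneously gives x_1 = 0, x_2 = 1/11.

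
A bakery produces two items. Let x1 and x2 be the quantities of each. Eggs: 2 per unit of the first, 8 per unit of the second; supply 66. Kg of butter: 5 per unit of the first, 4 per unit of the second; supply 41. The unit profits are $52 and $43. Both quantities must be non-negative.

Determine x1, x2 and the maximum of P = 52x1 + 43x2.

Vertices and P = 52x1 + 43x2:
  (0, 0) → P = 0
  (0, 33/4) → P = 1419/4
  (41/5, 0) → P = 2132/5
  (2, 31/4) → P = 1749/4

The optimum lies where 2x1 + 8x2 = 66 and 5x1 + 4x2 = 41.
Solving simultaneously gives x1 = 2, x2 = 31/4.

x1 = 2, x2 = 31/4, maximum P = 1749/4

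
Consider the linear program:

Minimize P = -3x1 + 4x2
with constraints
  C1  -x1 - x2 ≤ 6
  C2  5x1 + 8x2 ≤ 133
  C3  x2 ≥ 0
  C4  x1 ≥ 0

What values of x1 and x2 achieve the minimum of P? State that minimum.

Extreme points and P = -3x1 + 4x2:
  (133/5, 0) → P = -399/5
  (0, 133/8) → P = 133/2
  (0, 0) → P = 0

The optimum lies where 5x1 + 8x2 = 133 and x2 = 0.
Solving simultaneously gives x1 = 133/5, x2 = 0.

x1 = 133/5, x2 = 0, minimum P = -399/5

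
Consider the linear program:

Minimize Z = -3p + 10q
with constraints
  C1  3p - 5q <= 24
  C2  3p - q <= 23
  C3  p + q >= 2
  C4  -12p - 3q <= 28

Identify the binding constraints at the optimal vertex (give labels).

C1 and C3

Extreme points and Z = -3p + 10q:
  (91/12, -1/4) → Z = -101/4
  (17/4, -9/4) → Z = -141/4
  (-34/9, 52/9) → Z = 622/9
The feasible region is unbounded (it extends along (-1, 4), (1, 3)), but Z strictly increases along every unbounded feasible direction, so there is no improving ray and the minimum is attained at a vertex.

The minimum is at (17/4, -9/4). Substituting into each constraint, equality holds for C1 and C3; the remaining constraints have slack.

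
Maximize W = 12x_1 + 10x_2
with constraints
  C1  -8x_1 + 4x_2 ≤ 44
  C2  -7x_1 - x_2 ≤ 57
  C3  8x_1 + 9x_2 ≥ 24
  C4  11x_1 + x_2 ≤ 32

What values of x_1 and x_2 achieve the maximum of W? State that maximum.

Feasible corners and W = 12x_1 + 10x_2:
  (-75/26, 68/13) → W = 230/13
  (21/13, 185/13) → W = 2102/13
  (264/91, 8/91) → W = 464/13

The optimum lies where -8x_1 + 4x_2 = 44 and 11x_1 + x_2 = 32.
Solving simultaneously gives x_1 = 21/13, x_2 = 185/13.

x_1 = 21/13, x_2 = 185/13, maximum W = 2102/13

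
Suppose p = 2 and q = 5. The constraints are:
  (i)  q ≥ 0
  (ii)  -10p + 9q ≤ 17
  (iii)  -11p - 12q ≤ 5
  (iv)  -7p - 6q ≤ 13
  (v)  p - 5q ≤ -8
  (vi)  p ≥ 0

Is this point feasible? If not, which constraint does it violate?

not feasible — violates (ii)

Constraint (ii): -10p + 9q = 25, which is not ≤ 17. All other constraints are satisfied.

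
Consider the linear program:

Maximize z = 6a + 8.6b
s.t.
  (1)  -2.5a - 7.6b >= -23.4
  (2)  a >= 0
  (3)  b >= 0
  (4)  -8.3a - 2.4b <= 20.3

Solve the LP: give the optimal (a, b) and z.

a = 9.36, b = 0, maximum z = 56.16

Vertices and z = 6a + 8.6b:
  (0, 117/38) → z = 5031/190
  (234/25, 0) → z = 1404/25
  (0, 0) → z = 0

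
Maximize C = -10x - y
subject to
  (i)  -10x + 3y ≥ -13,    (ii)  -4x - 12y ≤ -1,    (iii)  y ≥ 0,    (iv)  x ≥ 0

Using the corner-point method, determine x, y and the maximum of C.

Feasible corners and C = -10x - y:
  (13/10, 0) → C = -13
  (1/4, 0) → C = -5/2
  (0, 1/12) → C = -1/12
The feasible region is unbounded (it extends along (0, 1), (3, 10)), but C strictly decreases along every unbounded feasible direction, so there is no improving ray and the maximum is attained at a vertex.

At the optimal vertex, -4x - 12y = -1 and x = 0.
Solving simultaneously gives x = 0, y = 1/12.

x = 0, y = 1/12, maximum C = -1/12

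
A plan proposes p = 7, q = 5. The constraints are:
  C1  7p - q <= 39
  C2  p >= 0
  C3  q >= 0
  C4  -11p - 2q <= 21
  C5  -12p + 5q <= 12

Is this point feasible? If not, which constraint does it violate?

not feasible — violates C1

Constraint C1: 7p - q = 44, which is not ≤ 39. All other constraints are satisfied.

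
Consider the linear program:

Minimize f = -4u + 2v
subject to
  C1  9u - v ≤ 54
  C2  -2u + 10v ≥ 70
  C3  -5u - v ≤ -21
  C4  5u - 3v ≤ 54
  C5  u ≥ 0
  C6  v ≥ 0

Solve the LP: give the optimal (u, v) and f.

u = 305/44, v = 369/44, minimum f = -241/22

The feasible region is unbounded (it extends along (0, 1), (1, 9)), but f strictly increases along every unbounded feasible direction, so there is no improving ray and the minimum is attained at a vertex.

The optimum lies where 9u - v = 54 and -2u + 10v = 70.
Solving simultaneously gives u = 305/44, v = 369/44.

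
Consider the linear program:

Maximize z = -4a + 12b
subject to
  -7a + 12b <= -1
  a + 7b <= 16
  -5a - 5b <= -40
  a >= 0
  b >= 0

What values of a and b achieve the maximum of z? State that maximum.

a = 20/3, b = 4/3, maximum z = -32/3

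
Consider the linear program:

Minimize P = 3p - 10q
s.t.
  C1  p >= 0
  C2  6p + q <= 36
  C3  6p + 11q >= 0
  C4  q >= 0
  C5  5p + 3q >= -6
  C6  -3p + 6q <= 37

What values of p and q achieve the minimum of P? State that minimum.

Extreme points and P = 3p - 10q:
  (0, 0) → P = 0
  (0, 37/6) → P = -185/3
  (6, 0) → P = 18
  (179/39, 110/13) → P = -921/13

The optimum lies where 6p + q = 36 and -3p + 6q = 37.
Solving simultaneously gives p = 179/39, q = 110/13.

p = 179/39, q = 110/13, minimum P = -921/13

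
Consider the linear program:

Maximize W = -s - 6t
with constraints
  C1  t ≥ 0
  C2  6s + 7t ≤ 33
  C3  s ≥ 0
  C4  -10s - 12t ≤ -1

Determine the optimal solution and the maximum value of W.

s = 1/10, t = 0, maximum W = -1/10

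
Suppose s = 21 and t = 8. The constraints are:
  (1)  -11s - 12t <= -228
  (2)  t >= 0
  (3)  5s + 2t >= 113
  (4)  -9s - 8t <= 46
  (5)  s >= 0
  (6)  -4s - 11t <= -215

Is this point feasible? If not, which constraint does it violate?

Constraint (6): -4s - 11t = -172, which is not ≤ -215. All other constraints are satisfied.

not feasible — violates (6)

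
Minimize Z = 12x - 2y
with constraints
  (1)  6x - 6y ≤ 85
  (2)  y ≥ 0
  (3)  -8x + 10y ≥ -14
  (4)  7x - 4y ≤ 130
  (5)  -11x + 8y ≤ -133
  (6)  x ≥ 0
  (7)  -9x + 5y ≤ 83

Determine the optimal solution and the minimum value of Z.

Corner points and Z = 12x - 2y:
  (622/19, 471/19) → Z = 6522/19
  (609/23, 455/23) → Z = 6398/23
  (127/3, 499/12) → Z = 2549/6

At the optimal vertex, -8x + 10y = -14 and -11x + 8y = -133.
Solving simultaneously gives x = 609/23, y = 455/23.

x = 609/23, y = 455/23, minimum Z = 6398/23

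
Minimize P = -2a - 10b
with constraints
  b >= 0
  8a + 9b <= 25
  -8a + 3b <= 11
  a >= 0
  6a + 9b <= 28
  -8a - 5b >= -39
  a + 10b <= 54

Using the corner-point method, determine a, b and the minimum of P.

a = 0, b = 25/9, minimum P = -250/9

Extreme points and P = -2a - 10b:
  (25/8, 0) → P = -25/4
  (0, 0) → P = 0
  (0, 25/9) → P = -250/9

The optimum lies where 8a + 9b = 25 and a = 0.
Solving simultaneously gives a = 0, b = 25/9.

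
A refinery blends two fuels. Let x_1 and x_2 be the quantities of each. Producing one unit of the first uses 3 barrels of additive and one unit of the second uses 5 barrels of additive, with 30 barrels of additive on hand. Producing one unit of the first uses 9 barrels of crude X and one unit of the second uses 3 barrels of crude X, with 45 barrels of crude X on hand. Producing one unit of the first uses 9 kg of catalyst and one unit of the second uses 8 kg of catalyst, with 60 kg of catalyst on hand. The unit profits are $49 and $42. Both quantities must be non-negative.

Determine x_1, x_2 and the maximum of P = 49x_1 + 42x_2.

Vertices and P = 49x_1 + 42x_2:
  (0, 0) → P = 0
  (0, 6) → P = 252
  (5, 0) → P = 245
  (20/7, 30/7) → P = 320
  (4, 3) → P = 322

x_1 = 4, x_2 = 3, maximum P = 322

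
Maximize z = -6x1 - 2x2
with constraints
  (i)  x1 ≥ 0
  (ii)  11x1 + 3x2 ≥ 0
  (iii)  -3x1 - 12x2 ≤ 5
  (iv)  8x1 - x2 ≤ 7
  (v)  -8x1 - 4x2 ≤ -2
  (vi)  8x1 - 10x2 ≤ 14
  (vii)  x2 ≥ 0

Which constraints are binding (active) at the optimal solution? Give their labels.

(i) and (v)

Feasible corners and z = -6x1 - 2x2:
  (0, 1/2) → z = -1
  (7/8, 0) → z = -21/4
  (1/4, 0) → z = -3/2
The feasible region is unbounded (it extends along (0, 1), (1, 8)), but z strictly decreases along every unbounded feasible direction, so there is no improving ray and the maximum is attained at a vertex.

The maximum is at (0, 1/2). Substituting into each constraint, equality holds for (i) and (v); the remaining constraints have slack.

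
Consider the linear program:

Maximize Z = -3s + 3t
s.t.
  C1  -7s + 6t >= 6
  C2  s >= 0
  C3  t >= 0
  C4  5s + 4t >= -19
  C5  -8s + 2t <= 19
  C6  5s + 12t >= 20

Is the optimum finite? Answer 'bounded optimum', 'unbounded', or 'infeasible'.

From the feasible point (8/19, 85/57), moving in the direction (6, 7) keeps every constraint satisfied while Z increases without bound.

unbounded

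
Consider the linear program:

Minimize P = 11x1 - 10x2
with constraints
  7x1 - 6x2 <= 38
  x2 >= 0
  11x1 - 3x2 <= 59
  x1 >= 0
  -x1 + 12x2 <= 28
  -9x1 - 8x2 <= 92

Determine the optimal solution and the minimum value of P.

x1 = 0, x2 = 7/3, minimum P = -70/3

Extreme points and P = 11x1 - 10x2:
  (59/11, 0) → P = 59
  (0, 0) → P = 0
  (264/43, 367/129) → P = 5042/129
  (0, 7/3) → P = -70/3

At the optimal vertex, x1 = 0 and -x1 + 12x2 = 28.
Solving simultaneously gives x1 = 0, x2 = 7/3.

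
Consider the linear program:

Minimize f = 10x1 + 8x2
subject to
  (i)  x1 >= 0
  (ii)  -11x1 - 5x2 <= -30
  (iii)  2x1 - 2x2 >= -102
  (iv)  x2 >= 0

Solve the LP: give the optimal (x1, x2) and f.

x1 = 30/11, x2 = 0, minimum f = 300/11

Vertices and f = 10x1 + 8x2:
  (0, 6) → f = 48
  (0, 51) → f = 408
  (30/11, 0) → f = 300/11
The feasible region is unbounded (it extends along (1, 1), (1, 0)), but f strictly increases along every unbounded feasible direction, so there is no improving ray and the minimum is attained at a vertex.

The binding constraints are -11x1 - 5x2 = -30 and x2 = 0.
Solving simultaneously gives x1 = 30/11, x2 = 0.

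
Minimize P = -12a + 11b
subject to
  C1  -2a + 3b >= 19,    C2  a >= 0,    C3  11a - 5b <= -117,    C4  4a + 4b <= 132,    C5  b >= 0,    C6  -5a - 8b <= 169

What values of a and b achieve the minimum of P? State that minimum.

The optimum lies where a = 0 and 11a - 5b = -117.
Solving simultaneously gives a = 0, b = 117/5.

a = 0, b = 117/5, minimum P = 1287/5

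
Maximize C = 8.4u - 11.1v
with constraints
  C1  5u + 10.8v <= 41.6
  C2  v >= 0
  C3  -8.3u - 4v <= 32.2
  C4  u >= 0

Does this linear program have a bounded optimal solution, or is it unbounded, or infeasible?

Extreme points and C = 8.4u - 11.1v:
  (8.32, 0) → C = 69.888
  (0, 104/27) → C = -1924/45
  (0, 0) → C = 0
The feasible region has finitely many vertices and no improving ray; the maximum is 69.888 at (8.32, 0).

bounded optimum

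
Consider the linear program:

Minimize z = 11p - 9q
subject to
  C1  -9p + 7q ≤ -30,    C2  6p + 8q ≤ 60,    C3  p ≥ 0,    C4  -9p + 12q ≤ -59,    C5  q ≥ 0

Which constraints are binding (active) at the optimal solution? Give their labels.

C4 and C5

Vertices and z = 11p - 9q:
  (149/18, 31/24) → z = 5719/72
  (10, 0) → z = 110
  (59/9, 0) → z = 649/9

The minimum is at (59/9, 0). Substituting into each constraint, equality holds for C4 and C5; the remaining constraints have slack.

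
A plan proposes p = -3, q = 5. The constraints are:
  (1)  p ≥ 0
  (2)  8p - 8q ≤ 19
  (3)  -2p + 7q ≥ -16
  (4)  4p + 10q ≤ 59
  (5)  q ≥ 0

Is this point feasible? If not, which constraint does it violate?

not feasible — violates (1)

Constraint (1): p = -3, which is not ≥ 0. All other constraints are satisfied.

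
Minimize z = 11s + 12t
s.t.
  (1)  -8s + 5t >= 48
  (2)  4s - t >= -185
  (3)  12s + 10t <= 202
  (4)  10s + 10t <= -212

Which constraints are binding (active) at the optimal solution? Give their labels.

(1) and (2)

Feasible corners and z = 11s + 12t:
  (-877/12, -322/3) → z = -25103/12
  (-154/13, -608/65) → z = -15766/65
  (-1031/25, 501/25) → z = -5329/25

The minimum is at (-877/12, -322/3). Substituting into each constraint, equality holds for (1) and (2); the remaining constraints have slack.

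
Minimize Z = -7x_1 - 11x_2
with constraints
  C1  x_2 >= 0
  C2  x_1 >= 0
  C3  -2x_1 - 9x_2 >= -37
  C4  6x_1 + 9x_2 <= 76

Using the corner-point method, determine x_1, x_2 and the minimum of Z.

x_1 = 39/4, x_2 = 35/18, minimum Z = -3227/36

Vertices and Z = -7x_1 - 11x_2:
  (0, 0) → Z = 0
  (38/3, 0) → Z = -266/3
  (0, 37/9) → Z = -407/9
  (39/4, 35/18) → Z = -3227/36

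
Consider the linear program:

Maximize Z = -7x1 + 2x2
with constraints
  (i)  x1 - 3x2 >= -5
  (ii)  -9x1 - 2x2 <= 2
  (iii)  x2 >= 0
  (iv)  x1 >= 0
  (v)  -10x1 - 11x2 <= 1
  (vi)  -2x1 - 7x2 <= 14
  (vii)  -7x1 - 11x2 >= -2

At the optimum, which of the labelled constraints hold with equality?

Feasible corners and Z = -7x1 + 2x2:
  (0, 0) → Z = 0
  (2/7, 0) → Z = -2
  (0, 2/11) → Z = 4/11

The maximum is at (0, 2/11). Substituting into each constraint, equality holds for (iv) and (vii); the remaining constraints have slack.

(iv) and (vii)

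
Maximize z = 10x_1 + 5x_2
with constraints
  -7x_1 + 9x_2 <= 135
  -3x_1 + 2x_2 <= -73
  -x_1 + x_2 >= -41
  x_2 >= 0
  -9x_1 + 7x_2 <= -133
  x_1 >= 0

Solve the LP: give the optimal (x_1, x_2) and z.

x_1 = 252, x_2 = 211, maximum z = 3575

Feasible corners and z = 10x_1 + 5x_2:
  (927/13, 916/13) → z = 13850/13
  (252, 211) → z = 3575
  (73/3, 0) → z = 730/3
  (41, 0) → z = 410

At the optimal vertex, -7x_1 + 9x_2 = 135 and -x_1 + x_2 = -41.
Solving simultaneously gives x_1 = 252, x_2 = 211.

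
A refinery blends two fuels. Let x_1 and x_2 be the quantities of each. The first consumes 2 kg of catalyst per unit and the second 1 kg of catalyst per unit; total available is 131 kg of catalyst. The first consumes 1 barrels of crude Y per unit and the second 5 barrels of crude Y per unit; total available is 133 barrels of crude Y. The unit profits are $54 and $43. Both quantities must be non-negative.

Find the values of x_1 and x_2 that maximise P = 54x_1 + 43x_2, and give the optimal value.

Feasible corners and P = 54x_1 + 43x_2:
  (0, 0) → P = 0
  (0, 133/5) → P = 5719/5
  (131/2, 0) → P = 3537
  (58, 15) → P = 3777

x_1 = 58, x_2 = 15, maximum P = 3777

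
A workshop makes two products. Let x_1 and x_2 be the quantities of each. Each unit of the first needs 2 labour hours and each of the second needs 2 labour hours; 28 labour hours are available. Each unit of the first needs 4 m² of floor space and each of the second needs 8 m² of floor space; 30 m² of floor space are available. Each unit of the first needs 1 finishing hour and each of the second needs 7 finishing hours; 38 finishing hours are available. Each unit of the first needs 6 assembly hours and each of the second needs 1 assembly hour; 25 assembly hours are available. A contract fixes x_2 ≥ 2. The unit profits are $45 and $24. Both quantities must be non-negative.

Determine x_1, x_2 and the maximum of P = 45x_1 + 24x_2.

x_1 = 7/2, x_2 = 2, maximum P = 411/2

Feasible corners and P = 45x_1 + 24x_2:
  (0, 15/4) → P = 90
  (0, 2) → P = 48
  (7/2, 2) → P = 411/2

The optimum lies where 4x_1 + 8x_2 = 30 and x_2 = 2.
Solving simultaneously gives x_1 = 7/2, x_2 = 2.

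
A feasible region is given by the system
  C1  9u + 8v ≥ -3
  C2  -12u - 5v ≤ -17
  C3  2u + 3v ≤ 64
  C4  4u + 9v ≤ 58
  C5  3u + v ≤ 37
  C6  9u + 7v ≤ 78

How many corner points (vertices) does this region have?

The feasible vertices (each the meet of two boundaries and inside every other half-plane) are:
  (151/51, -63/17)
  (299/15, -114/5)
  (-137/88, 157/22)
  (296/53, 210/53)
  (181/12, -33/4)

5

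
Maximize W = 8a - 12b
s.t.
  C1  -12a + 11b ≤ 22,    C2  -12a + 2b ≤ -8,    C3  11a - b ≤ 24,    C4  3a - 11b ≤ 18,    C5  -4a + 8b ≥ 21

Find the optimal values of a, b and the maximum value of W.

a = 71/28, b = 109/28, maximum W = -185/7

Vertices and W = 8a - 12b:
  (11/9, 10/3) → W = -272/9
  (286/109, 530/109) → W = -4072/109
  (53/44, 71/22) → W = -320/11
  (71/28, 109/28) → W = -185/7

The optimum lies where 11a - b = 24 and -4a + 8b = 21.
Solving simultaneously gives a = 71/28, b = 109/28.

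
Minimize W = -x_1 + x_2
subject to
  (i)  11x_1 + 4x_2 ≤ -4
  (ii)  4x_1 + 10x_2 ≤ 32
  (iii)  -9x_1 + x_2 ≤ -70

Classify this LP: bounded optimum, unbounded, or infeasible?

unbounded

From the feasible point (276/47, -806/47), moving in the direction (-1, -9) keeps every constraint satisfied while W decreases without bound.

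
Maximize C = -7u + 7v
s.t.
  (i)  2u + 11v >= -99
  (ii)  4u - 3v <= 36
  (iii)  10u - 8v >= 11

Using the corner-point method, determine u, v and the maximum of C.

u = 255/2, v = 158, maximum C = 427/2

Vertices and C = -7u + 7v:
  (99/50, -234/25) → C = -3969/50
  (-671/126, -506/63) → C = -341/18
  (255/2, 158) → C = 427/2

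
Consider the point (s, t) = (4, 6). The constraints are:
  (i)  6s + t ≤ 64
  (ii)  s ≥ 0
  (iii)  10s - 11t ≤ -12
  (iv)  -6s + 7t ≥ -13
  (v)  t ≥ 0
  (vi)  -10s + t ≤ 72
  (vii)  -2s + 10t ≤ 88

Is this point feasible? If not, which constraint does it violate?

feasible

(i): 30 ≤ 64 ✓
(ii): 4 ≥ 0 ✓
(iii): -26 ≤ -12 ✓
(iv): 18 ≥ -13 ✓
(v): 6 ≥ 0 ✓
(vi): -34 ≤ 72 ✓
(vii): 52 ≤ 88 ✓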